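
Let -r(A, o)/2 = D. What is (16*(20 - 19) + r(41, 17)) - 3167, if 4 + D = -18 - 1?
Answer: -3105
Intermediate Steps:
D = -23 (D = -4 + (-18 - 1) = -4 - 19 = -23)
r(A, o) = 46 (r(A, o) = -2*(-23) = 46)
(16*(20 - 19) + r(41, 17)) - 3167 = (16*(20 - 19) + 46) - 3167 = (16*1 + 46) - 3167 = (16 + 46) - 3167 = 62 - 3167 = -3105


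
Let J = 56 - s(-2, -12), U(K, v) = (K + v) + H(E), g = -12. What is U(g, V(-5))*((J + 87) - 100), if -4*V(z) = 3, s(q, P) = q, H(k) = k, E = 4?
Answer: -1575/4 ≈ -393.75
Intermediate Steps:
V(z) = -3/4 (V(z) = -1/4*3 = -3/4)
U(K, v) = 4 + K + v (U(K, v) = (K + v) + 4 = 4 + K + v)
J = 58 (J = 56 - 1*(-2) = 56 + 2 = 58)
U(g, V(-5))*((J + 87) - 100) = (4 - 12 - 3/4)*((58 + 87) - 100) = -35*(145 - 100)/4 = -35/4*45 = -1575/4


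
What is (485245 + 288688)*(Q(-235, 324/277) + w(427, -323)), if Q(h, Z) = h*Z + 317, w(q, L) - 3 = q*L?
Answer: -29557752719661/277 ≈ -1.0671e+11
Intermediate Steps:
w(q, L) = 3 + L*q (w(q, L) = 3 + q*L = 3 + L*q)
Q(h, Z) = 317 + Z*h (Q(h, Z) = Z*h + 317 = 317 + Z*h)
(485245 + 288688)*(Q(-235, 324/277) + w(427, -323)) = (485245 + 288688)*((317 + (324/277)*(-235)) + (3 - 323*427)) = 773933*((317 + (324*(1/277))*(-235)) + (3 - 137921)) = 773933*((317 + (324/277)*(-235)) - 137918) = 773933*((317 - 76140/277) - 137918) = 773933*(11669/277 - 137918) = 773933*(-38191617/277) = -29557752719661/277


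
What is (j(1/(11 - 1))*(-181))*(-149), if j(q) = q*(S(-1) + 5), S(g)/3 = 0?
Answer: 26969/2 ≈ 13485.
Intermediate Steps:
S(g) = 0 (S(g) = 3*0 = 0)
j(q) = 5*q (j(q) = q*(0 + 5) = q*5 = 5*q)
(j(1/(11 - 1))*(-181))*(-149) = ((5/(11 - 1))*(-181))*(-149) = ((5/10)*(-181))*(-149) = ((5*(1/10))*(-181))*(-149) = ((1/2)*(-181))*(-149) = -181/2*(-149) = 26969/2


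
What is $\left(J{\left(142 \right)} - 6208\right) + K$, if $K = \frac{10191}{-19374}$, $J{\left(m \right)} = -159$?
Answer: $- \frac{41121483}{6458} \approx -6367.5$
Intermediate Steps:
$K = - \frac{3397}{6458}$ ($K = 10191 \left(- \frac{1}{19374}\right) = - \frac{3397}{6458} \approx -0.52601$)
$\left(J{\left(142 \right)} - 6208\right) + K = \left(-159 - 6208\right) - \frac{3397}{6458} = -6367 - \frac{3397}{6458} = - \frac{41121483}{6458}$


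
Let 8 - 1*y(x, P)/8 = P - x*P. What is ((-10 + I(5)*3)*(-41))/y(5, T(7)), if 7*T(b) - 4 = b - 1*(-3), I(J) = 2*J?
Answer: -205/32 ≈ -6.4063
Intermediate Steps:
T(b) = 1 + b/7 (T(b) = 4/7 + (b - 1*(-3))/7 = 4/7 + (b + 3)/7 = 4/7 + (3 + b)/7 = 4/7 + (3/7 + b/7) = 1 + b/7)
y(x, P) = 64 - 8*P + 8*P*x (y(x, P) = 64 - 8*(P - x*P) = 64 - 8*(P - P*x) = 64 + (-8*P + 8*P*x) = 64 - 8*P + 8*P*x)
((-10 + I(5)*3)*(-41))/y(5, T(7)) = ((-10 + (2*5)*3)*(-41))/(64 - 8*(1 + (⅐)*7) + 8*(1 + (⅐)*7)*5) = ((-10 + 10*3)*(-41))/(64 - 8*(1 + 1) + 8*(1 + 1)*5) = ((-10 + 30)*(-41))/(64 - 8*2 + 8*2*5) = (20*(-41))/(64 - 16 + 80) = -820/128 = -820*1/128 = -205/32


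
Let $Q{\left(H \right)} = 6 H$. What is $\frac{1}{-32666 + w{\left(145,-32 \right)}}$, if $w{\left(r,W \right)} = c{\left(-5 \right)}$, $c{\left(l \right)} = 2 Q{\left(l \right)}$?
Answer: $- \frac{1}{32726} \approx -3.0557 \cdot 10^{-5}$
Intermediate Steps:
$c{\left(l \right)} = 12 l$ ($c{\left(l \right)} = 2 \cdot 6 l = 12 l$)
$w{\left(r,W \right)} = -60$ ($w{\left(r,W \right)} = 12 \left(-5\right) = -60$)
$\frac{1}{-32666 + w{\left(145,-32 \right)}} = \frac{1}{-32666 - 60} = \frac{1}{-32726} = - \frac{1}{32726}$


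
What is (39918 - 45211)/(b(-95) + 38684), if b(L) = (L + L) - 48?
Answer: -5293/38446 ≈ -0.13767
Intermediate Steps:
b(L) = -48 + 2*L (b(L) = 2*L - 48 = -48 + 2*L)
(39918 - 45211)/(b(-95) + 38684) = (39918 - 45211)/((-48 + 2*(-95)) + 38684) = -5293/((-48 - 190) + 38684) = -5293/(-238 + 38684) = -5293/38446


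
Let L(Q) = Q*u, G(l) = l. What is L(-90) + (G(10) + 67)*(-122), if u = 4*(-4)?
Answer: -7954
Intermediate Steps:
u = -16
L(Q) = -16*Q (L(Q) = Q*(-16) = -16*Q)
L(-90) + (G(10) + 67)*(-122) = -16*(-90) + (10 + 67)*(-122) = 1440 + 77*(-122) = 1440 - 9394 = -7954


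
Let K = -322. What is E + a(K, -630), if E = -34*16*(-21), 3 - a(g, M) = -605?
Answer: 12032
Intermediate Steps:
a(g, M) = 608 (a(g, M) = 3 - 1*(-605) = 3 + 605 = 608)
E = 11424 (E = -544*(-21) = 11424)
E + a(K, -630) = 11424 + 608 = 12032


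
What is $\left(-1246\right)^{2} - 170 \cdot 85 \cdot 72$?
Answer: $512116$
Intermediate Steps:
$\left(-1246\right)^{2} - 170 \cdot 85 \cdot 72 = 1552516 - 14450 \cdot 72 = 1552516 - 1040400 = 512116$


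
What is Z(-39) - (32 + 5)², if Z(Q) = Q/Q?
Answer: -1368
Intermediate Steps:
Z(Q) = 1
Z(-39) - (32 + 5)² = 1 - (32 + 5)² = 1 - 1*37² = 1 - 1*1369 = 1 - 1369 = -1368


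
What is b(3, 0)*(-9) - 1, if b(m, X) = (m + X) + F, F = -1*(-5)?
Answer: -73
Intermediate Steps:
F = 5
b(m, X) = 5 + X + m (b(m, X) = (m + X) + 5 = (X + m) + 5 = 5 + X + m)
b(3, 0)*(-9) - 1 = (5 + 0 + 3)*(-9) - 1 = 8*(-9) - 1 = -72 - 1 = -73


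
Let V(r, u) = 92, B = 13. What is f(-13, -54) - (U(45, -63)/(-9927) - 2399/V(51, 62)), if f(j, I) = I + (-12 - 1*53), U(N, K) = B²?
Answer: -84850375/913284 ≈ -92.907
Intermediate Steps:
U(N, K) = 169 (U(N, K) = 13² = 169)
f(j, I) = -65 + I (f(j, I) = I + (-12 - 53) = I - 65 = -65 + I)
f(-13, -54) - (U(45, -63)/(-9927) - 2399/V(51, 62)) = (-65 - 54) - (169/(-9927) - 2399/92) = -119 - (169*(-1/9927) - 2399*1/92) = -119 - (-169/9927 - 2399/92) = -119 - 1*(-23830421/913284) = -119 + 23830421/913284 = -84850375/913284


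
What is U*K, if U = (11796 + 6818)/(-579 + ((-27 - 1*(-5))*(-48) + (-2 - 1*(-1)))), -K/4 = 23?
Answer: -428122/119 ≈ -3597.7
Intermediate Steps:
K = -92 (K = -4*23 = -92)
U = 9307/238 (U = 18614/(-579 + ((-27 + 5)*(-48) + (-2 + 1))) = 18614/(-579 + (-22*(-48) - 1)) = 18614/(-579 + (1056 - 1)) = 18614/(-579 + 1055) = 18614/476 = 18614*(1/476) = 9307/238 ≈ 39.105)
U*K = (9307/238)*(-92) = -428122/119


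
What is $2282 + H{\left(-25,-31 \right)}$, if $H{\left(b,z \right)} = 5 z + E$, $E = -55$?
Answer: $2072$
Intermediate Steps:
$H{\left(b,z \right)} = -55 + 5 z$ ($H{\left(b,z \right)} = 5 z - 55 = -55 + 5 z$)
$2282 + H{\left(-25,-31 \right)} = 2282 + \left(-55 + 5 \left(-31\right)\right) = 2282 - 210 = 2072$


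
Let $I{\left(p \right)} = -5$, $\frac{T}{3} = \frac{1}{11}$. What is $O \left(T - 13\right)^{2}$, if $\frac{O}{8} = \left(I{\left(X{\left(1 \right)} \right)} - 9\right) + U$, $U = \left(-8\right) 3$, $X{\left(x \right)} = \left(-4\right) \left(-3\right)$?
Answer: $- \frac{5958400}{121} \approx -49243.0$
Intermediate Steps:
$T = \frac{3}{11} \approx 0.27273$
$X{\left(x \right)} = 12$
$U = -24$
$O = -304$ ($O = 8 \left(\left(-5 - 9\right) - 24\right) = 8 \left(-14 - 24\right) = 8 \left(-38\right) = -304$)
$O \left(T - 13\right)^{2} = - 304 \left(\frac{3}{11} - 13\right)^{2} = - 304 \left(- \frac{140}{11}\right)^{2} = \left(-304\right) \frac{19600}{121} = - \frac{5958400}{121}$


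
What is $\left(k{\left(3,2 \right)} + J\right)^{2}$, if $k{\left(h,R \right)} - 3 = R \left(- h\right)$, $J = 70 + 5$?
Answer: $5184$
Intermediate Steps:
$J = 75$
$k{\left(h,R \right)} = 3 - R h$ ($k{\left(h,R \right)} = 3 + R \left(- h\right) = 3 - R h$)
$\left(k{\left(3,2 \right)} + J\right)^{2} = \left(\left(3 - 2 \cdot 3\right) + 75\right)^{2} = \left(\left(3 - 6\right) + 75\right)^{2} = \left(-3 + 75\right)^{2} = 72^{2} = 5184$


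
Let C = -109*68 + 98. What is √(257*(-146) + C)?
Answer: 2*I*√11209 ≈ 211.75*I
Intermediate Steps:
C = -7314 (C = -7412 + 98 = -7314)
√(257*(-146) + C) = √(257*(-146) - 7314) = √(-37522 - 7314) = √(-44836) = 2*I*√11209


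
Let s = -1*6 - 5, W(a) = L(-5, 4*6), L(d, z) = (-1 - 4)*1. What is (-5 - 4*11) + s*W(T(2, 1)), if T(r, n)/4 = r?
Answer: 6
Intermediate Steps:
T(r, n) = 4*r
L(d, z) = -5 (L(d, z) = -5*1 = -5)
W(a) = -5
s = -11 (s = -6 - 5 = -11)
(-5 - 4*11) + s*W(T(2, 1)) = (-5 - 4*11) - 11*(-5) = (-5 - 44) + 55 = -49 + 55 = 6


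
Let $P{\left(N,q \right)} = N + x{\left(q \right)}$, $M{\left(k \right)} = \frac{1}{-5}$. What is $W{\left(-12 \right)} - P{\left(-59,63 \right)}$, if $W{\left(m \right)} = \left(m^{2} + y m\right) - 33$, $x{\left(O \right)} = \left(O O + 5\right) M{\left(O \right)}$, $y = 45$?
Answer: $\frac{2124}{5} \approx 424.8$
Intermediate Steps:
$M{\left(k \right)} = - \frac{1}{5}$
$x{\left(O \right)} = -1 - \frac{O^{2}}{5}$ ($x{\left(O \right)} = \left(O O + 5\right) \left(- \frac{1}{5}\right) = \left(O^{2} + 5\right) \left(- \frac{1}{5}\right) = \left(5 + O^{2}\right) \left(- \frac{1}{5}\right) = -1 - \frac{O^{2}}{5}$)
$P{\left(N,q \right)} = -1 + N - \frac{q^{2}}{5}$ ($P{\left(N,q \right)} = N - \left(1 + \frac{q^{2}}{5}\right) = -1 + N - \frac{q^{2}}{5}$)
$W{\left(m \right)} = -33 + m^{2} + 45 m$ ($W{\left(m \right)} = \left(m^{2} + 45 m\right) - 33 = -33 + m^{2} + 45 m$)
$W{\left(-12 \right)} - P{\left(-59,63 \right)} = \left(-33 + \left(-12\right)^{2} + 45 \left(-12\right)\right) - \left(-1 - 59 - \frac{63^{2}}{5}\right) = \left(-33 + 144 - 540\right) - \left(-1 - 59 - \frac{3969}{5}\right) = -429 - \left(-1 - 59 - \frac{3969}{5}\right) = -429 - - \frac{4269}{5} = -429 + \frac{4269}{5} = \frac{2124}{5}$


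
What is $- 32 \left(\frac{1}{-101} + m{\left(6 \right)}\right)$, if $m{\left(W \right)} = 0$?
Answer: $\frac{32}{101} \approx 0.31683$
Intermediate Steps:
$- 32 \left(\frac{1}{-101} + m{\left(6 \right)}\right) = - 32 \left(\frac{1}{-101} + 0\right) = - 32 \left(- \frac{1}{101} + 0\right) = \left(-32\right) \left(- \frac{1}{101}\right) = \frac{32}{101}$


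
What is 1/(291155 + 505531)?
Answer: 1/796686 ≈ 1.2552e-6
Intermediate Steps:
1/(291155 + 505531) = 1/796686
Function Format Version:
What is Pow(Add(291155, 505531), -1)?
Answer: Rational(1, 796686) ≈ 1.2552e-6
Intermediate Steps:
Pow(Add(291155, 505531), -1) = Pow(796686, -1) = Rational(1, 796686)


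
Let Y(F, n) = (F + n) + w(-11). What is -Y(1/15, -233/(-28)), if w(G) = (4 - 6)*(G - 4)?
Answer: -16123/420 ≈ -38.388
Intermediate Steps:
w(G) = 8 - 2*G (w(G) = -2*(-4 + G) = 8 - 2*G)
Y(F, n) = 30 + F + n (Y(F, n) = (F + n) + (8 - 2*(-11)) = (F + n) + (8 + 22) = (F + n) + 30 = 30 + F + n)
-Y(1/15, -233/(-28)) = -(30 + 1/15 - 233/(-28)) = -(30 + 1/15 - 233*(-1/28)) = -(30 + 1/15 + 233/28) = -1*16123/420 = -16123/420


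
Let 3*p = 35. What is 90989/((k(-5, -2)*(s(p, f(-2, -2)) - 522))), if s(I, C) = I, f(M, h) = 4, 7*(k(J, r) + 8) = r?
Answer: 1910769/88798 ≈ 21.518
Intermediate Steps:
p = 35/3 (p = (1/3)*35 = 35/3 ≈ 11.667)
k(J, r) = -8 + r/7
90989/((k(-5, -2)*(s(p, f(-2, -2)) - 522))) = 90989/(((-8 + (1/7)*(-2))*(35/3 - 522))) = 90989/(((-8 - 2/7)*(-1531/3))) = 90989/((-58/7*(-1531/3))) = 90989/(88798/21) = 90989*(21/88798) = 1910769/88798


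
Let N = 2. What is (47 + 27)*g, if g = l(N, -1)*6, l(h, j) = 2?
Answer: 888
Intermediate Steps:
g = 12 (g = 2*6 = 12)
(47 + 27)*g = (47 + 27)*12 = 74*12 = 888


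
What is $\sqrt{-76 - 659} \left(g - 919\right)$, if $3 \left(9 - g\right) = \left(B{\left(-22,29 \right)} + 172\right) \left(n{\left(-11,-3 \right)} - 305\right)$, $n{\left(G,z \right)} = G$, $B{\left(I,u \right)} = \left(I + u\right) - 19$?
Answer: $\frac{334810 i \sqrt{15}}{3} \approx 4.3224 \cdot 10^{5} i$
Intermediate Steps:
$B{\left(I,u \right)} = -19 + I + u$
$g = \frac{50587}{3}$ ($g = 9 - \frac{\left(\left(-19 - 22 + 29\right) + 172\right) \left(-11 - 305\right)}{3} = 9 - \frac{\left(-12 + 172\right) \left(-316\right)}{3} = 9 - \frac{160 \left(-316\right)}{3} = 9 - - \frac{50560}{3} = 9 + \frac{50560}{3} = \frac{50587}{3} \approx 16862.0$)
$\sqrt{-76 - 659} \left(g - 919\right) = \sqrt{-76 - 659} \left(\frac{50587}{3} - 919\right) = \sqrt{-735} \cdot \frac{47830}{3} = 7 i \sqrt{15} \cdot \frac{47830}{3} = \frac{334810 i \sqrt{15}}{3}$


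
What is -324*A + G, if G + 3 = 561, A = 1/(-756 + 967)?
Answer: 117414/211 ≈ 556.46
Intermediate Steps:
A = 1/211 ≈ 0.0047393
G = 558 (G = -3 + 561 = 558)
-324*A + G = -324*1/211 + 558 = -324/211 + 558 = 117414/211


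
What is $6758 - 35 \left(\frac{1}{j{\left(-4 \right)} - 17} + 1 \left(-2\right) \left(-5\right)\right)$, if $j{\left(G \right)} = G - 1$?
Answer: $\frac{141011}{22} \approx 6409.6$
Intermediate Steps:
$j{\left(G \right)} = -1 + G$
$6758 - 35 \left(\frac{1}{j{\left(-4 \right)} - 17} + 1 \left(-2\right) \left(-5\right)\right) = 6758 - 35 \left(\frac{1}{\left(-1 - 4\right) - 17} + 1 \left(-2\right) \left(-5\right)\right) = 6758 - 35 \left(\frac{1}{-5 - 17} - -10\right) = 6758 - 35 \left(\frac{1}{-22} + 10\right) = 6758 - 35 \left(- \frac{1}{22} + 10\right) = 6758 - \frac{7665}{22} = \frac{141011}{22}$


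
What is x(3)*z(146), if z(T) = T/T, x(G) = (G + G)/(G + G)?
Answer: 1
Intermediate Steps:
x(G) = 1 (x(G) = (2*G)/((2*G)) = (2*G)*(1/(2*G)) = 1)
z(T) = 1
x(3)*z(146) = 1*1 = 1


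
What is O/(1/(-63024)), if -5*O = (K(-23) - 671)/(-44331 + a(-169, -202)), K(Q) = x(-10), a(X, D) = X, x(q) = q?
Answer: 10729836/55625 ≈ 192.90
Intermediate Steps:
K(Q) = -10
O = -681/222500 (O = -(-10 - 671)/(5*(-44331 - 169)) = -(-681)/(5*(-44500)) = -(-681)*(-1)/(5*44500) = -⅕*681/44500 = -681/222500 ≈ -0.0030607)
O/(1/(-63024)) = -681/(222500*(1/(-63024))) = -681/(222500*(-1/63024)) = -681/222500*(-63024) = 10729836/55625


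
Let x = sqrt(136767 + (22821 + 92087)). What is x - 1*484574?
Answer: -484574 + 5*sqrt(10067) ≈ -4.8407e+5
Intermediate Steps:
x = 5*sqrt(10067) (x = sqrt(136767 + 114908) = sqrt(251675) = 5*sqrt(10067) ≈ 501.67)
x - 1*484574 = 5*sqrt(10067) - 1*484574 = 5*sqrt(10067) - 484574 = -484574 + 5*sqrt(10067)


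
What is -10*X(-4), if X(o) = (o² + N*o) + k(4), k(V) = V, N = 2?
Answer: -120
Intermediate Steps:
X(o) = 4 + o² + 2*o (X(o) = (o² + 2*o) + 4 = 4 + o² + 2*o)
-10*X(-4) = -10*(4 + (-4)² + 2*(-4)) = -10*(4 + 16 - 8) = -10*12 = -120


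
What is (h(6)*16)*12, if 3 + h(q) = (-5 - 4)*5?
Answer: -9216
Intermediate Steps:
h(q) = -48 (h(q) = -3 + (-5 - 4)*5 = -3 - 9*5 = -3 - 45 = -48)
(h(6)*16)*12 = -48*16*12 = -768*12 = -9216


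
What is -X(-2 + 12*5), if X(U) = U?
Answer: -58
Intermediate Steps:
-X(-2 + 12*5) = -(-2 + 12*5) = -(-2 + 60) = -1*58 = -58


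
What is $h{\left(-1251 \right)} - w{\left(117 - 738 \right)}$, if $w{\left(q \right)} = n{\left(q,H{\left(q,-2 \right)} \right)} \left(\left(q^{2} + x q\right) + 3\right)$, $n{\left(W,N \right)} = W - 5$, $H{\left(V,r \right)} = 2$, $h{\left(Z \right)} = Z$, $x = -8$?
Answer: $244521861$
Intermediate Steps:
$n{\left(W,N \right)} = -5 + W$ ($n{\left(W,N \right)} = W - 5 = -5 + W$)
$w{\left(q \right)} = \left(-5 + q\right) \left(3 + q^{2} - 8 q\right)$ ($w{\left(q \right)} = \left(-5 + q\right) \left(\left(q^{2} - 8 q\right) + 3\right) = \left(-5 + q\right) \left(3 + q^{2} - 8 q\right)$)
$h{\left(-1251 \right)} - w{\left(117 - 738 \right)} = -1251 - \left(-5 + \left(117 - 738\right)\right) \left(3 + \left(117 - 738\right)^{2} - 8 \left(117 - 738\right)\right) = -1251 - \left(-5 - 621\right) \left(3 + \left(-621\right)^{2} - -4968\right) = -1251 - - 626 \left(3 + 385641 + 4968\right) = -1251 - \left(-626\right) 390612 = -1251 - -244523112 = -1251 + 244523112 = 244521861$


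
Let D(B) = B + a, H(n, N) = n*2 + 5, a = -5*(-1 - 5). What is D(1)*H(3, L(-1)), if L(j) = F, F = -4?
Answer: 341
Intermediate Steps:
L(j) = -4
a = 30 (a = -5*(-6) = 30)
H(n, N) = 5 + 2*n (H(n, N) = 2*n + 5 = 5 + 2*n)
D(B) = 30 + B (D(B) = B + 30 = 30 + B)
D(1)*H(3, L(-1)) = (30 + 1)*(5 + 2*3) = 31*(5 + 6) = 31*11 = 341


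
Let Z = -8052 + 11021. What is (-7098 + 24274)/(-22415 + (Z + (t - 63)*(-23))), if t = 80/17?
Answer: -291992/307789 ≈ -0.94868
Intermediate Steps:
Z = 2969
t = 80/17 (t = 80*(1/17) = 80/17 ≈ 4.7059)
(-7098 + 24274)/(-22415 + (Z + (t - 63)*(-23))) = (-7098 + 24274)/(-22415 + (2969 + (80/17 - 63)*(-23))) = 17176/(-22415 + (2969 - 991/17*(-23))) = 17176/(-22415 + (2969 + 22793/17)) = 17176/(-22415 + 73266/17) = 17176/(-307789/17) = 17176*(-17/307789) = -291992/307789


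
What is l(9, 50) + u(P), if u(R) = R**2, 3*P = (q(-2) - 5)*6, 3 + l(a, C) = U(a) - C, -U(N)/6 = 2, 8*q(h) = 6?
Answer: 29/4 ≈ 7.2500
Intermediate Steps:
q(h) = 3/4 (q(h) = (1/8)*6 = 3/4)
U(N) = -12 (U(N) = -6*2 = -12)
l(a, C) = -15 - C (l(a, C) = -3 + (-12 - C) = -15 - C)
P = -17/2 (P = ((3/4 - 5)*6)/3 = (-17/4*6)/3 = (1/3)*(-51/2) = -17/2 ≈ -8.5000)
l(9, 50) + u(P) = (-15 - 1*50) + (-17/2)**2 = (-15 - 50) + 289/4 = -65 + 289/4 = 29/4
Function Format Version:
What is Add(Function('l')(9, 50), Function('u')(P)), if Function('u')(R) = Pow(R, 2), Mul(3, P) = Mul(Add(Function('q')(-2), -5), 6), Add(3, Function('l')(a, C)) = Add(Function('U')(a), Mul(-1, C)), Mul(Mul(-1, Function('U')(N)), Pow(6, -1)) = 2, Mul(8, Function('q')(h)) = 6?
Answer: Rational(29, 4) ≈ 7.2500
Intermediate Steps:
Function('q')(h) = Rational(3, 4) (Function('q')(h) = Mul(Rational(1, 8), 6) = Rational(3, 4))
Function('U')(N) = -12 (Function('U')(N) = Mul(-6, 2) = -12)
Function('l')(a, C) = Add(-15, Mul(-1, C)) (Function('l')(a, C) = Add(-3, Add(-12, Mul(-1, C))) = Add(-15, Mul(-1, C)))
P = Rational(-17, 2) (P = Mul(Rational(1, 3), Mul(Add(Rational(3, 4), -5), 6)) = Mul(Rational(1, 3), Mul(Rational(-17, 4), 6)) = Mul(Rational(1, 3), Rational(-51, 2)) = Rational(-17, 2) ≈ -8.5000)
Add(Function('l')(9, 50), Function('u')(P)) = Add(Add(-15, Mul(-1, 50)), Pow(Rational(-17, 2), 2)) = Add(Add(-15, -50), Rational(289, 4)) = Add(-65, Rational(289, 4)) = Rational(29, 4)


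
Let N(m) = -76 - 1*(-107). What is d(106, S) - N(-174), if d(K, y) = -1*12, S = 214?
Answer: -43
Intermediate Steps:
N(m) = 31 (N(m) = -76 + 107 = 31)
d(K, y) = -12
d(106, S) - N(-174) = -12 - 1*31 = -12 - 31 = -43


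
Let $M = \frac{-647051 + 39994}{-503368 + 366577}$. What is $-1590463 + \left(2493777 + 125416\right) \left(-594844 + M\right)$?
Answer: $- \frac{213120543214436804}{136791} \approx -1.558 \cdot 10^{12}$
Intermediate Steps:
$M = \frac{607057}{136791}$ ($M = - \frac{607057}{-136791} = \left(-607057\right) \left(- \frac{1}{136791}\right) = \frac{607057}{136791} \approx 4.4378$)
$-1590463 + \left(2493777 + 125416\right) \left(-594844 + M\right) = -1590463 + \left(2493777 + 125416\right) \left(-594844 + \frac{607057}{136791}\right) = -1590463 + 2619193 \left(- \frac{81368698547}{136791}\right) = -1590463 - \frac{213120325653412571}{136791} = - \frac{213120543214436804}{136791}$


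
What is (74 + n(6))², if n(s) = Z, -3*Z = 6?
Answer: 5184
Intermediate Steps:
Z = -2 (Z = -⅓*6 = -2)
n(s) = -2
(74 + n(6))² = (74 - 2)² = 72² = 5184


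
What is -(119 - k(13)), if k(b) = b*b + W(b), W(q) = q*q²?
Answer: 2247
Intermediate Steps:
W(q) = q³
k(b) = b² + b³ (k(b) = b*b + b³ = b² + b³)
-(119 - k(13)) = -(119 - 13²*(1 + 13)) = -(119 - 169*14) = -(119 - 1*2366) = -(119 - 2366) = -1*(-2247) = 2247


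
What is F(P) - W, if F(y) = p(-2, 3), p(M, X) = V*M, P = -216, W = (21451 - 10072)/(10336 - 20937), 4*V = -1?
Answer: 33359/21202 ≈ 1.5734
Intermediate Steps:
V = -1/4 (V = (1/4)*(-1) = -1/4 ≈ -0.25000)
W = -11379/10601 (W = 11379/(-10601) = 11379*(-1/10601) = -11379/10601 ≈ -1.0734)
p(M, X) = -M/4
F(y) = 1/2 (F(y) = -1/4*(-2) = 1/2)
F(P) - W = 1/2 - 1*(-11379/10601) = 1/2 + 11379/10601 = 33359/21202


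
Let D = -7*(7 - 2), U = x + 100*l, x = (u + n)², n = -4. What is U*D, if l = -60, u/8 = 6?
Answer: 142240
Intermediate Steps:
u = 48 (u = 8*6 = 48)
x = 1936 (x = (48 - 4)² = 44² = 1936)
U = -4064 (U = 1936 + 100*(-60) = 1936 - 6000 = -4064)
D = -35 (D = -7*5 = -35)
U*D = -4064*(-35) = 142240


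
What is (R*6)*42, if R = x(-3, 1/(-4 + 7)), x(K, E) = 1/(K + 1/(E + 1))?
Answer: -112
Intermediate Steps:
x(K, E) = 1/(K + 1/(1 + E))
R = -4/9 (R = (1 + 1/(-4 + 7))/(1 - 3 - 3/(-4 + 7)) = (1 + 1/3)/(1 - 3 - 3/3) = (1 + ⅓)/(1 - 3 + (⅓)*(-3)) = (4/3)/(1 - 3 - 1) = (4/3)/(-3) = -⅓*4/3 = -4/9 ≈ -0.44444)
(R*6)*42 = -4/9*6*42 = -8/3*42 = -112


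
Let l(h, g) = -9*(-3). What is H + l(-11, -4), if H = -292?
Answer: -265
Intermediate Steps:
l(h, g) = 27
H + l(-11, -4) = -292 + 27 = -265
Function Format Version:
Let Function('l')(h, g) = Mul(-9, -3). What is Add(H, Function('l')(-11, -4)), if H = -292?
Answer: -265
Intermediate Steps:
Function('l')(h, g) = 27
Add(H, Function('l')(-11, -4)) = Add(-292, 27) = -265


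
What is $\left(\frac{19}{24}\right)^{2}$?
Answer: $\frac{361}{576} \approx 0.62674$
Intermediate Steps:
$\left(\frac{19}{24}\right)^{2} = \frac{361}{576}$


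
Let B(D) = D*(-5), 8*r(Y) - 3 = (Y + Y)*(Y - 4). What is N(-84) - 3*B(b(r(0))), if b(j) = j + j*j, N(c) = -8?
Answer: -17/64 ≈ -0.26563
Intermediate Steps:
r(Y) = 3/8 + Y*(-4 + Y)/4 (r(Y) = 3/8 + ((Y + Y)*(Y - 4))/8 = 3/8 + ((2*Y)*(-4 + Y))/8 = 3/8 + (2*Y*(-4 + Y))/8 = 3/8 + Y*(-4 + Y)/4)
b(j) = j + j²
B(D) = -5*D
N(-84) - 3*B(b(r(0))) = -8 - (-15)*(3/8 - 1*0 + (¼)*0²)*(1 + (3/8 - 1*0 + (¼)*0²)) = -8 - (-15)*(3/8 + 0 + (¼)*0)*(1 + (3/8 + 0 + (¼)*0)) = -8 - (-15)*(3/8 + 0 + 0)*(1 + (3/8 + 0 + 0)) = -8 - (-15)*3*(1 + 3/8)/8 = -8 - (-15)*(3/8)*(11/8) = -8 - (-15)*33/64 = -8 - 3*(-165/64) = -8 + 495/64 = -17/64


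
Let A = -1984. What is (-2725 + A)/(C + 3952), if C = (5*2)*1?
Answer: -4709/3962 ≈ -1.1885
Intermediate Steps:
C = 10 (C = 10*1 = 10)
(-2725 + A)/(C + 3952) = (-2725 - 1984)/(10 + 3952) = -4709/3962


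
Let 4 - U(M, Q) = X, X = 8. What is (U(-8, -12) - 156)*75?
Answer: -12000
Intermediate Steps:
U(M, Q) = -4 (U(M, Q) = 4 - 1*8 = 4 - 8 = -4)
(U(-8, -12) - 156)*75 = (-4 - 156)*75 = -160*75 = -12000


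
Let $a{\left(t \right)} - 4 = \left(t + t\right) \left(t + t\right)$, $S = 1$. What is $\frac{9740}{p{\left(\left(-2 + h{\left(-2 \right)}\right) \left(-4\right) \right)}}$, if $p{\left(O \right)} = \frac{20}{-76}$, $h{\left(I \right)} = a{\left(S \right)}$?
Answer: $-37012$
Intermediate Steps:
$a{\left(t \right)} = 4 + 4 t^{2}$ ($a{\left(t \right)} = 4 + \left(t + t\right) \left(t + t\right) = 4 + 2 t 2 t = 4 + 4 t^{2}$)
$h{\left(I \right)} = 8$ ($h{\left(I \right)} = 4 + 4 \cdot 1^{2} = 4 + 4 \cdot 1 = 4 + 4 = 8$)
$p{\left(O \right)} = - \frac{5}{19}$ ($p{\left(O \right)} = 20 \left(- \frac{1}{76}\right) = - \frac{5}{19}$)
$\frac{9740}{p{\left(\left(-2 + h{\left(-2 \right)}\right) \left(-4\right) \right)}} = \frac{9740}{- \frac{5}{19}} = 9740 \left(- \frac{19}{5}\right) = -37012$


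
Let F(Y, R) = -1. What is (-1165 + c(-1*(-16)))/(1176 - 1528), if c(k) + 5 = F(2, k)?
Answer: 1171/352 ≈ 3.3267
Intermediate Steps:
c(k) = -6 (c(k) = -5 - 1 = -6)
(-1165 + c(-1*(-16)))/(1176 - 1528) = (-1165 - 6)/(1176 - 1528) = -1171/(-352) = -1171*(-1/352) = 1171/352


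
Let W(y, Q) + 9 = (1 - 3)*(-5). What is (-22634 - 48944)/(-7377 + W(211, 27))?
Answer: 35789/3688 ≈ 9.7042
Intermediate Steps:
W(y, Q) = 1 (W(y, Q) = -9 + (1 - 3)*(-5) = -9 - 2*(-5) = -9 + 10 = 1)
(-22634 - 48944)/(-7377 + W(211, 27)) = (-22634 - 48944)/(-7377 + 1) = -71578/(-7376) = -71578*(-1/7376) = 35789/3688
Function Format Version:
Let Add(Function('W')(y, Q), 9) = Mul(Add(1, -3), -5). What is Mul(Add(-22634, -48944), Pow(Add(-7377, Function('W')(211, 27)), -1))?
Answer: Rational(35789, 3688) ≈ 9.7042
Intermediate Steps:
Function('W')(y, Q) = 1 (Function('W')(y, Q) = Add(-9, Mul(Add(1, -3), -5)) = Add(-9, Mul(-2, -5)) = Add(-9, 10) = 1)
Mul(Add(-22634, -48944), Pow(Add(-7377, Function('W')(211, 27)), -1)) = Mul(Add(-22634, -48944), Pow(Add(-7377, 1), -1)) = Mul(-71578, Pow(-7376, -1)) = Mul(-71578, Rational(-1, 7376)) = Rational(35789, 3688)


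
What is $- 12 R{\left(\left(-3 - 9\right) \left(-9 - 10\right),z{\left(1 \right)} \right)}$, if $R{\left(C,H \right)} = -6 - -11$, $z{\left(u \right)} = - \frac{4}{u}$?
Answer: $-60$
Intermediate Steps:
$R{\left(C,H \right)} = 5$ ($R{\left(C,H \right)} = -6 + 11 = 5$)
$- 12 R{\left(\left(-3 - 9\right) \left(-9 - 10\right),z{\left(1 \right)} \right)} = \left(-12\right) 5 = -60$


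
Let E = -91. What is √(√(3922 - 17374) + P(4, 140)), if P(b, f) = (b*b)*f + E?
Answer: √(2149 + 2*I*√3363) ≈ 46.374 + 1.2505*I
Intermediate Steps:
P(b, f) = -91 + f*b² (P(b, f) = (b*b)*f - 91 = b²*f - 91 = f*b² - 91 = -91 + f*b²)
√(√(3922 - 17374) + P(4, 140)) = √(√(3922 - 17374) + (-91 + 140*4²)) = √(√(-13452) + (-91 + 140*16)) = √(2*I*√3363 + (-91 + 2240)) = √(2*I*√3363 + 2149) = √(2149 + 2*I*√3363)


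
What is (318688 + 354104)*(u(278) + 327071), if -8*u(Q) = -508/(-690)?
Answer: 25305829386298/115 ≈ 2.2005e+11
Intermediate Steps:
u(Q) = -127/1380 (u(Q) = -(-127)/(2*(-690)) = -(-127)*(-1)/(2*690) = -⅛*254/345 = -127/1380)
(318688 + 354104)*(u(278) + 327071) = (318688 + 354104)*(-127/1380 + 327071) = 672792*(451357853/1380) = 25305829386298/115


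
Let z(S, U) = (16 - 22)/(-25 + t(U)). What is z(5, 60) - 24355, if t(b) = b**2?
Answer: -87069131/3575 ≈ -24355.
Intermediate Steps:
z(S, U) = -6/(-25 + U**2) (z(S, U) = (16 - 22)/(-25 + U**2) = -6/(-25 + U**2))
z(5, 60) - 24355 = -6/(-25 + 60**2) - 24355 = -6/(-25 + 3600) - 24355 = -6/3575 - 24355 = -87069131/3575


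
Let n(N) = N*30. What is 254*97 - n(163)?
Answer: 19748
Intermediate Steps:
n(N) = 30*N
254*97 - n(163) = 254*97 - 30*163 = 24638 - 1*4890 = 24638 - 4890 = 19748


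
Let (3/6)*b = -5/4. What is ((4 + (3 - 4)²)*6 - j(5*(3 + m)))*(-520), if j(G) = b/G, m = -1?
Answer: -15730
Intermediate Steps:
b = -5/2 (b = 2*(-5/4) = -5/2 ≈ -2.5000)
j(G) = -5/(2*G)
((4 + (3 - 4)²)*6 - j(5*(3 + m)))*(-520) = ((4 + (3 - 4)²)*6 - (-5)/(2*(5*(3 - 1))))*(-520) = ((4 + (-1)²)*6 - (-5)/(2*(5*2)))*(-520) = ((4 + 1)*6 - (-5)/(2*10))*(-520) = (5*6 - (-5)/(2*10))*(-520) = (30 - 1*(-¼))*(-520) = (30 + ¼)*(-520) = (121/4)*(-520) = -15730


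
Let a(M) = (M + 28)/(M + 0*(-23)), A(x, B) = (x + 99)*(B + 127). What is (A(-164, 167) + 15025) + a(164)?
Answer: -167437/41 ≈ -4083.8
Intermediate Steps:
A(x, B) = (99 + x)*(127 + B)
a(M) = (28 + M)/M (a(M) = (28 + M)/(M + 0) = (28 + M)/M)
(A(-164, 167) + 15025) + a(164) = ((12573 + 99*167 + 127*(-164) + 167*(-164)) + 15025) + (28 + 164)/164 = ((12573 + 16533 - 20828 - 27388) + 15025) + (1/164)*192 = (-19110 + 15025) + 48/41 = -4085 + 48/41 = -167437/41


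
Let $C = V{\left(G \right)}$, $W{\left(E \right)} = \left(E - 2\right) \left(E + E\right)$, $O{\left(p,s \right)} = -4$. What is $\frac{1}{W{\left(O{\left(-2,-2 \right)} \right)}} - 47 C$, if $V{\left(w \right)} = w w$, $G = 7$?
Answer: $- \frac{110543}{48} \approx -2303.0$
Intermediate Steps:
$W{\left(E \right)} = 2 E \left(-2 + E\right)$ ($W{\left(E \right)} = \left(-2 + E\right) 2 E = 2 E \left(-2 + E\right)$)
$V{\left(w \right)} = w^{2}$
$C = 49$ ($C = 7^{2} = 49$)
$\frac{1}{W{\left(O{\left(-2,-2 \right)} \right)}} - 47 C = \frac{1}{2 \left(-4\right) \left(-2 - 4\right)} - 2303 = \frac{1}{2 \left(-4\right) \left(-6\right)} - 2303 = \frac{1}{48} - 2303 = - \frac{110543}{48}$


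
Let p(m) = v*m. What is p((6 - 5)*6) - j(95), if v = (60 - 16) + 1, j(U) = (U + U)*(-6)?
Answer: 1410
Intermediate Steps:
j(U) = -12*U (j(U) = (2*U)*(-6) = -12*U)
v = 45 (v = 44 + 1 = 45)
p(m) = 45*m
p((6 - 5)*6) - j(95) = 45*((6 - 5)*6) - (-12)*95 = 45*(1*6) - 1*(-1140) = 45*6 + 1140 = 270 + 1140 = 1410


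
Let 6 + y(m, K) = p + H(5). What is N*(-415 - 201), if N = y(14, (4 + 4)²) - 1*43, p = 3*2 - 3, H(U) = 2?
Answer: 27104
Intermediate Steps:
p = 3 (p = 6 - 3 = 3)
y(m, K) = -1 (y(m, K) = -6 + (3 + 2) = -6 + 5 = -1)
N = -44 (N = -1 - 1*43 = -1 - 43 = -44)
N*(-415 - 201) = -44*(-415 - 201) = -44*(-616) = 27104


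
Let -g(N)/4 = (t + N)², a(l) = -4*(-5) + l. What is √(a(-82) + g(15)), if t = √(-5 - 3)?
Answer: √(-930 - 240*I*√2) ≈ 5.4772 - 30.984*I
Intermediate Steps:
t = 2*I*√2 (t = √(-8) = 2*I*√2 ≈ 2.8284*I)
a(l) = 20 + l
g(N) = -4*(N + 2*I*√2)² (g(N) = -4*(2*I*√2 + N)² = -4*(N + 2*I*√2)²)
√(a(-82) + g(15)) = √((20 - 82) - 4*(15 + 2*I*√2)²) = √(-62 - 4*(15 + 2*I*√2)²)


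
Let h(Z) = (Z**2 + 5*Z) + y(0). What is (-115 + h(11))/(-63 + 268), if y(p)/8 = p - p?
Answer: 61/205 ≈ 0.29756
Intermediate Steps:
y(p) = 0 (y(p) = 8*(p - p) = 8*0 = 0)
h(Z) = Z**2 + 5*Z (h(Z) = (Z**2 + 5*Z) + 0 = Z**2 + 5*Z)
(-115 + h(11))/(-63 + 268) = (-115 + 11*(5 + 11))/(-63 + 268) = (-115 + 11*16)/205 = (-115 + 176)*(1/205) = 61*(1/205) = 61/205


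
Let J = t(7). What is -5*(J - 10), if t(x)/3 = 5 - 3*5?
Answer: 200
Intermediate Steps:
t(x) = -30 (t(x) = 3*(5 - 3*5) = 3*(5 - 15) = 3*(-10) = -30)
J = -30
-5*(J - 10) = -5*(-30 - 10) = -5*(-40) = 200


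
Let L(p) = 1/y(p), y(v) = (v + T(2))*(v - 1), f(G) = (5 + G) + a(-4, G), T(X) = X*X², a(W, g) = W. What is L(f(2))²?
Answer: 1/484 ≈ 0.0020661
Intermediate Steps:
T(X) = X³
f(G) = 1 + G (f(G) = (5 + G) - 4 = 1 + G)
y(v) = (-1 + v)*(8 + v) (y(v) = (v + 2³)*(v - 1) = (v + 8)*(-1 + v) = (8 + v)*(-1 + v) = (-1 + v)*(8 + v))
L(p) = 1/(-8 + p² + 7*p)
L(f(2))² = (1/(-8 + (1 + 2)² + 7*(1 + 2)))² = (1/(-8 + 3² + 7*3))² = (1/(-8 + 9 + 21))² = (1/22)² = 1/484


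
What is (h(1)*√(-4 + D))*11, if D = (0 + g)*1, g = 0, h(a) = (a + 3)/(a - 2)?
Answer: -88*I ≈ -88.0*I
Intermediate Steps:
h(a) = (3 + a)/(-2 + a)
D = 0 (D = (0 + 0)*1 = 0*1 = 0)
(h(1)*√(-4 + D))*11 = (((3 + 1)/(-2 + 1))*√(-4 + 0))*11 = ((4/(-1))*√(-4))*11 = ((-1*4)*(2*I))*11 = -8*I*11 = -88*I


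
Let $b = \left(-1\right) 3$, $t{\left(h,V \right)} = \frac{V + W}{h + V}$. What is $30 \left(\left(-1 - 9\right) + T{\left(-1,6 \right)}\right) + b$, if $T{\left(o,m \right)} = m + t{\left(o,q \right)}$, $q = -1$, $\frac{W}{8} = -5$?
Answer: $492$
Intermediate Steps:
$W = -40$ ($W = 8 \left(-5\right) = -40$)
$t{\left(h,V \right)} = \frac{-40 + V}{V + h}$ ($t{\left(h,V \right)} = \frac{V - 40}{h + V} = \frac{-40 + V}{V + h}$)
$b = -3$
$T{\left(o,m \right)} = m - \frac{41}{-1 + o}$ ($T{\left(o,m \right)} = m + \frac{-40 - 1}{-1 + o} = m + \frac{1}{-1 + o} \left(-41\right) = m - \frac{41}{-1 + o}$)
$30 \left(\left(-1 - 9\right) + T{\left(-1,6 \right)}\right) + b = 30 \left(\left(-1 - 9\right) + \frac{-41 + 6 \left(-1 - 1\right)}{-1 - 1}\right) - 3 = 30 \left(-10 + \frac{-41 + 6 \left(-2\right)}{-2}\right) - 3 = 30 \left(-10 - \frac{-41 - 12}{2}\right) - 3 = 30 \left(-10 - - \frac{53}{2}\right) - 3 = 30 \left(-10 + \frac{53}{2}\right) - 3 = 30 \cdot \frac{33}{2} - 3 = 495 - 3 = 492$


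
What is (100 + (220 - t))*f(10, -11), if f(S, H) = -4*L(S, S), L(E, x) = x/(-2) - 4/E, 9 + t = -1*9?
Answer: 36504/5 ≈ 7300.8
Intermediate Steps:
t = -18 (t = -9 - 1*9 = -9 - 9 = -18)
L(E, x) = -4/E - x/2 (L(E, x) = x*(-½) - 4/E = -x/2 - 4/E = -4/E - x/2)
f(S, H) = 2*S + 16/S (f(S, H) = -4*(-4/S - S/2) = 2*S + 16/S)
(100 + (220 - t))*f(10, -11) = (100 + (220 - 1*(-18)))*(2*10 + 16/10) = (100 + (220 + 18))*(20 + 16*(⅒)) = (100 + 238)*(20 + 8/5) = 338*(108/5) = 36504/5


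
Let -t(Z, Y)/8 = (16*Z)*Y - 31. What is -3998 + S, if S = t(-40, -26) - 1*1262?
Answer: -138132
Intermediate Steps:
t(Z, Y) = 248 - 128*Y*Z (t(Z, Y) = -8*((16*Z)*Y - 31) = -8*(16*Y*Z - 31) = -8*(-31 + 16*Y*Z) = 248 - 128*Y*Z)
S = -134134 (S = (248 - 128*(-26)*(-40)) - 1*1262 = (248 - 133120) - 1262 = -132872 - 1262 = -134134)
-3998 + S = -3998 - 134134 = -138132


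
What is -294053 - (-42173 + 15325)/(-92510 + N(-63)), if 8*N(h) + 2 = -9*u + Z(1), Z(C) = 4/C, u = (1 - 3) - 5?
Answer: -217603845579/740015 ≈ -2.9405e+5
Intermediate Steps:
u = -7 (u = -2 - 5 = -7)
N(h) = 65/8 (N(h) = -¼ + (-9*(-7) + 4/1)/8 = -¼ + (63 + 4*1)/8 = -¼ + (63 + 4)/8 = -¼ + (⅛)*67 = -¼ + 67/8 = 65/8)
-294053 - (-42173 + 15325)/(-92510 + N(-63)) = -294053 - (-42173 + 15325)/(-92510 + 65/8) = -294053 - (-26848)/(-740015/8) = -294053 - (-26848)*(-8)/740015 = -294053 - 1*214784/740015 = -294053 - 214784/740015 = -217603845579/740015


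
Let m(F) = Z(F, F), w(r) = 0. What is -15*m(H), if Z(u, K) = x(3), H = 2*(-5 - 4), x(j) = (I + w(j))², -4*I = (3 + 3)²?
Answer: -1215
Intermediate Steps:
I = -9 (I = -(3 + 3)²/4 = -¼*6² = -¼*36 = -9)
x(j) = 81 (x(j) = (-9 + 0)² = (-9)² = 81)
H = -18 (H = 2*(-9) = -18)
Z(u, K) = 81
m(F) = 81
-15*m(H) = -15*81 = -1215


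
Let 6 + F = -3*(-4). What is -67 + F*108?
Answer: 581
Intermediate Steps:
F = 6 (F = -6 - 3*(-4) = -6 + 12 = 6)
-67 + F*108 = -67 + 6*108 = -67 + 648 = 581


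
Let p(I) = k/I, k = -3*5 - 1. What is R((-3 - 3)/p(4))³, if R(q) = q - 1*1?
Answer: ⅛ ≈ 0.12500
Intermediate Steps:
k = -16 (k = -15 - 1 = -16)
p(I) = -16/I
R(q) = -1 + q (R(q) = q - 1 = -1 + q)
R((-3 - 3)/p(4))³ = (-1 + (-3 - 3)/((-16/4)))³ = (-1 - 6/((-16*¼)))³ = (-1 - 6/(-4))³ = (-1 - 6*(-¼))³ = (-1 + 3/2)³ = (½)³ = ⅛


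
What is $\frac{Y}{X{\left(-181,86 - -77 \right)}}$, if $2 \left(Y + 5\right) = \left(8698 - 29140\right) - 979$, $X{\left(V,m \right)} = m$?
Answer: $- \frac{21431}{326} \approx -65.739$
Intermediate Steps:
$Y = - \frac{21431}{2}$ ($Y = -5 + \frac{\left(8698 - 29140\right) - 979}{2} = -5 + \frac{-20442 - 979}{2} = -5 + \frac{1}{2} \left(-21421\right) = -5 - \frac{21421}{2} = - \frac{21431}{2} \approx -10716.0$)
$\frac{Y}{X{\left(-181,86 - -77 \right)}} = - \frac{21431}{2 \left(86 - -77\right)} = - \frac{21431}{2 \left(86 + 77\right)} = - \frac{21431}{2 \cdot 163} = \left(- \frac{21431}{2}\right) \frac{1}{163} = - \frac{21431}{326}$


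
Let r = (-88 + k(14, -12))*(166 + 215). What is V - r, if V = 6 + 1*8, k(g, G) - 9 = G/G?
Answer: 29732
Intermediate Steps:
k(g, G) = 10 (k(g, G) = 9 + G/G = 9 + 1 = 10)
V = 14 (V = 6 + 8 = 14)
r = -29718 (r = (-88 + 10)*(166 + 215) = -78*381 = -29718)
V - r = 14 - 1*(-29718) = 14 + 29718 = 29732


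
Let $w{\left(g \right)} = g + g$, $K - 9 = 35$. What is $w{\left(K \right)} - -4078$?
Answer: $4166$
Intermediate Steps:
$K = 44$ ($K = 9 + 35 = 44$)
$w{\left(g \right)} = 2 g$
$w{\left(K \right)} - -4078 = 2 \cdot 44 - -4078 = 88 + 4078 = 4166$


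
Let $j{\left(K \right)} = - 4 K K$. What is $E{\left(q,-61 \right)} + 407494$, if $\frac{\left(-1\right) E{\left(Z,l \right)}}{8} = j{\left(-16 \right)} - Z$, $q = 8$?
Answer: $415750$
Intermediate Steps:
$j{\left(K \right)} = - 4 K^{2}$
$E{\left(Z,l \right)} = 8192 + 8 Z$ ($E{\left(Z,l \right)} = - 8 \left(- 4 \left(-16\right)^{2} - Z\right) = - 8 \left(\left(-4\right) 256 - Z\right) = - 8 \left(-1024 - Z\right) = 8192 + 8 Z$)
$E{\left(q,-61 \right)} + 407494 = \left(8192 + 8 \cdot 8\right) + 407494 = \left(8192 + 64\right) + 407494 = 8256 + 407494 = 415750$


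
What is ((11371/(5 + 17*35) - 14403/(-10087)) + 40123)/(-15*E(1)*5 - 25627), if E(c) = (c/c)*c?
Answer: -242955761677/155553644400 ≈ -1.5619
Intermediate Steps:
E(c) = c (E(c) = 1*c = c)
((11371/(5 + 17*35) - 14403/(-10087)) + 40123)/(-15*E(1)*5 - 25627) = ((11371/(5 + 17*35) - 14403/(-10087)) + 40123)/(-15*1*5 - 25627) = ((11371/(5 + 595) - 14403*(-1/10087)) + 40123)/(-15*5 - 25627) = ((11371/600 + 14403/10087) + 40123)/(-75 - 25627) = ((11371*(1/600) + 14403/10087) + 40123)/(-25702) = ((11371/600 + 14403/10087) + 40123)*(-1/25702) = (123341077/6052200 + 40123)*(-1/25702) = (242955761677/6052200)*(-1/25702) = -242955761677/155553644400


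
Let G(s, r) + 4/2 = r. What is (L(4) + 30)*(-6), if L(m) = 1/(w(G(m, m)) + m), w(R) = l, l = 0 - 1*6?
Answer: -177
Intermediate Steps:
l = -6 (l = 0 - 6 = -6)
G(s, r) = -2 + r
w(R) = -6
L(m) = 1/(-6 + m)
(L(4) + 30)*(-6) = (1/(-6 + 4) + 30)*(-6) = (1/(-2) + 30)*(-6) = (-½ + 30)*(-6) = (59/2)*(-6) = -177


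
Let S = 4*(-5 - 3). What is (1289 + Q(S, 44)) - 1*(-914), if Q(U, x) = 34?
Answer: 2237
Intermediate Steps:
S = -32 (S = 4*(-8) = -32)
(1289 + Q(S, 44)) - 1*(-914) = (1289 + 34) - 1*(-914) = 1323 + 914 = 2237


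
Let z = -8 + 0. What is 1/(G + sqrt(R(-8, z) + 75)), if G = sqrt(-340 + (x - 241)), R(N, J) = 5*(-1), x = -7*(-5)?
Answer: 1/(sqrt(70) + I*sqrt(546)) ≈ 0.013582 - 0.037933*I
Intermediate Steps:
z = -8
x = 35
R(N, J) = -5
G = I*sqrt(546) (G = sqrt(-340 + (35 - 241)) = sqrt(-340 - 206) = sqrt(-546) = I*sqrt(546) ≈ 23.367*I)
1/(G + sqrt(R(-8, z) + 75)) = 1/(I*sqrt(546) + sqrt(-5 + 75)) = 1/(I*sqrt(546) + sqrt(70)) = 1/(sqrt(70) + I*sqrt(546))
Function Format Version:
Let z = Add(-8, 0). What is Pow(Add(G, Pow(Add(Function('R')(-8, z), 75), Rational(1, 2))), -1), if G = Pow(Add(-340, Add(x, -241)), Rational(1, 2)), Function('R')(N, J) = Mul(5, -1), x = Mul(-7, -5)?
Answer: Pow(Add(Pow(70, Rational(1, 2)), Mul(I, Pow(546, Rational(1, 2)))), -1) ≈ Add(0.013582, Mul(-0.037933, I))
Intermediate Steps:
z = -8
x = 35
Function('R')(N, J) = -5
G = Mul(I, Pow(546, Rational(1, 2))) (G = Pow(Add(-340, Add(35, -241)), Rational(1, 2)) = Pow(Add(-340, -206), Rational(1, 2)) = Pow(-546, Rational(1, 2)) = Mul(I, Pow(546, Rational(1, 2))) ≈ Mul(23.367, I))
Pow(Add(G, Pow(Add(Function('R')(-8, z), 75), Rational(1, 2))), -1) = Pow(Add(Mul(I, Pow(546, Rational(1, 2))), Pow(Add(-5, 75), Rational(1, 2))), -1) = Pow(Add(Mul(I, Pow(546, Rational(1, 2))), Pow(70, Rational(1, 2))), -1) = Pow(Add(Pow(70, Rational(1, 2)), Mul(I, Pow(546, Rational(1, 2)))), -1)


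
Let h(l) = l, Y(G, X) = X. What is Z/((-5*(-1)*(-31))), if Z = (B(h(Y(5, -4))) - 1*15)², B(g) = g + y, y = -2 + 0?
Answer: -441/155 ≈ -2.8452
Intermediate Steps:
y = -2
B(g) = -2 + g (B(g) = g - 2 = -2 + g)
Z = 441 (Z = ((-2 - 4) - 1*15)² = (-6 - 15)² = (-21)² = 441)
Z/((-5*(-1)*(-31))) = 441/((-5*(-1)*(-31))) = 441/((5*(-31))) = 441/(-155) = 441*(-1/155) = -441/155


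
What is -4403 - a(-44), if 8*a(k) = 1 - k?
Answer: -35269/8 ≈ -4408.6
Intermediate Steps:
a(k) = 1/8 - k/8 (a(k) = (1 - k)/8 = 1/8 - k/8)
-4403 - a(-44) = -4403 - (1/8 - 1/8*(-44)) = -4403 - (1/8 + 11/2) = -4403 - 1*45/8 = -4403 - 45/8 = -35269/8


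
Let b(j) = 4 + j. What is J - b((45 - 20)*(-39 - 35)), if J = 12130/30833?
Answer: 56929848/30833 ≈ 1846.4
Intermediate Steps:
J = 12130/30833 (J = 12130*(1/30833) = 12130/30833 ≈ 0.39341)
J - b((45 - 20)*(-39 - 35)) = 12130/30833 - (4 + (45 - 20)*(-39 - 35)) = 12130/30833 - (4 + 25*(-74)) = 12130/30833 - (4 - 1850) = 12130/30833 - 1*(-1846) = 12130/30833 + 1846 = 56929848/30833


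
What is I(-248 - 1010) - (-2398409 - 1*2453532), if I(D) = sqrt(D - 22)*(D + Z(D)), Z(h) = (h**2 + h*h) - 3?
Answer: 4851941 + 50621872*I*sqrt(5) ≈ 4.8519e+6 + 1.1319e+8*I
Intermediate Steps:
Z(h) = -3 + 2*h**2 (Z(h) = (h**2 + h**2) - 3 = 2*h**2 - 3 = -3 + 2*h**2)
I(D) = sqrt(-22 + D)*(-3 + D + 2*D**2) (I(D) = sqrt(D - 22)*(D + (-3 + 2*D**2)) = sqrt(-22 + D)*(-3 + D + 2*D**2))
I(-248 - 1010) - (-2398409 - 1*2453532) = sqrt(-22 + (-248 - 1010))*(-3 + (-248 - 1010) + 2*(-248 - 1010)**2) - (-2398409 - 1*2453532) = sqrt(-22 - 1258)*(-3 - 1258 + 2*(-1258)**2) - (-2398409 - 2453532) = sqrt(-1280)*(-3 - 1258 + 2*1582564) - 1*(-4851941) = (16*I*sqrt(5))*(-3 - 1258 + 3165128) + 4851941 = (16*I*sqrt(5))*3163867 + 4851941 = 50621872*I*sqrt(5) + 4851941 = 4851941 + 50621872*I*sqrt(5)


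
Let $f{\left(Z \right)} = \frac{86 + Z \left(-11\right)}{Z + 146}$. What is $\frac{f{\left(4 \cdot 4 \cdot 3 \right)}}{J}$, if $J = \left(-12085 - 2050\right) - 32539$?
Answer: $\frac{221}{4527378} \approx 4.8814 \cdot 10^{-5}$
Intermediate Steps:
$J = -46674$ ($J = -14135 - 32539 = -46674$)
$f{\left(Z \right)} = \frac{86 - 11 Z}{146 + Z}$
$\frac{f{\left(4 \cdot 4 \cdot 3 \right)}}{J} = \frac{\frac{1}{146 + 4 \cdot 4 \cdot 3} \left(86 - 11 \cdot 4 \cdot 4 \cdot 3\right)}{-46674} = \frac{86 - 11 \cdot 16 \cdot 3}{146 + 16 \cdot 3} \left(- \frac{1}{46674}\right) = \frac{86 - 528}{146 + 48} \left(- \frac{1}{46674}\right) = \frac{86 - 528}{194} \left(- \frac{1}{46674}\right) = \frac{1}{194} \left(-442\right) \left(- \frac{1}{46674}\right) = \left(- \frac{221}{97}\right) \left(- \frac{1}{46674}\right) = \frac{221}{4527378}$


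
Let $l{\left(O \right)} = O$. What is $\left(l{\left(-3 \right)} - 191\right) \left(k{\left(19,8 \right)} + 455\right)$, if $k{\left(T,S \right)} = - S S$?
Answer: $-75854$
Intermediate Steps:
$k{\left(T,S \right)} = - S^{2}$
$\left(l{\left(-3 \right)} - 191\right) \left(k{\left(19,8 \right)} + 455\right) = \left(-3 - 191\right) \left(- 8^{2} + 455\right) = - 194 \left(\left(-1\right) 64 + 455\right) = - 194 \left(-64 + 455\right) = \left(-194\right) 391 = -75854$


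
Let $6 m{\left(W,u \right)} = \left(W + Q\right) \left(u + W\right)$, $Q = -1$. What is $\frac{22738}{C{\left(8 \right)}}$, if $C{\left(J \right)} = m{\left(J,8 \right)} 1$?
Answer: $\frac{34107}{28} \approx 1218.1$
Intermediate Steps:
$m{\left(W,u \right)} = \frac{\left(-1 + W\right) \left(W + u\right)}{6}$ ($m{\left(W,u \right)} = \frac{\left(W - 1\right) \left(u + W\right)}{6} = \frac{\left(-1 + W\right) \left(W + u\right)}{6}$)
$C{\left(J \right)} = - \frac{4}{3} + \frac{J^{2}}{6} + \frac{7 J}{6}$ ($C{\left(J \right)} = \left(- \frac{J}{6} - \frac{4}{3} + \frac{J^{2}}{6} + \frac{1}{6} J 8\right) 1 = \left(- \frac{J}{6} - \frac{4}{3} + \frac{J^{2}}{6} + \frac{4 J}{3}\right) 1 = \left(- \frac{4}{3} + \frac{J^{2}}{6} + \frac{7 J}{6}\right) 1 = - \frac{4}{3} + \frac{J^{2}}{6} + \frac{7 J}{6}$)
$\frac{22738}{C{\left(8 \right)}} = \frac{22738}{- \frac{4}{3} + \frac{8^{2}}{6} + \frac{7}{6} \cdot 8} = \frac{22738}{- \frac{4}{3} + \frac{1}{6} \cdot 64 + \frac{28}{3}} = \frac{22738}{- \frac{4}{3} + \frac{32}{3} + \frac{28}{3}} = \frac{22738}{\frac{56}{3}} = 22738 \cdot \frac{3}{56} = \frac{34107}{28}$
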